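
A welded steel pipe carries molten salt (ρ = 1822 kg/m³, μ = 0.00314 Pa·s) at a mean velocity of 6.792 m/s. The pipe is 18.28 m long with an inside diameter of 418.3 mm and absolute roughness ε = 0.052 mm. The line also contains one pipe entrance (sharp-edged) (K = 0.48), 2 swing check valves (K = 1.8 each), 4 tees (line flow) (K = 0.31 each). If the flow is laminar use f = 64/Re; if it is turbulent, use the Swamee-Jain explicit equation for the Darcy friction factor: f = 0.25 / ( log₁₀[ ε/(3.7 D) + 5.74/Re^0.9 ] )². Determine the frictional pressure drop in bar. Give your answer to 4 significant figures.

Reynolds number Re = ρVD/μ = 1822 · 6.792 · 0.4183 / 0.00314 = 1.649e+06.
Re > 4000 → turbulent. Relative roughness ε/D = 5.2e-05/0.4183 = 0.000124. Swamee-Jain: f = 0.25/(log₁₀[0.000124/3.7 + 5.74/1.649e+06^0.9])² = 0.25/(log₁₀[3.36e-05 + 1.46e-05])² = 0.25/(-4.317)² = 0.01341.
Total minor-loss coefficient ΣK = 1·0.48 + 2·1.8 + 4·0.31 = 5.32.
ΔP = [f·L/D + ΣK]·(ρV²/2) = [0.01341·18.28/0.4183 + 5.32]·(1822·6.792²/2) = [0.5862 + 5.32]·4.203e+04 = 2.482e+05 Pa.
ΔP = 2.482e+05 Pa = 2.482 bar.

ΔP ≈ 2.482 bar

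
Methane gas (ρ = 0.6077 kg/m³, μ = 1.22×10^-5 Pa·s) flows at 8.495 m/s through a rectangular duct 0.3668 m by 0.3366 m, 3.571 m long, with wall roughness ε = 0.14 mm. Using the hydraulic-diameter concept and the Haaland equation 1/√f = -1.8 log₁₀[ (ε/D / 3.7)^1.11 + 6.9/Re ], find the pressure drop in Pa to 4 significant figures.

ΔP ≈ 4.164 Pa

Hydraulic diameter D_h = 4A/P = 4·(0.3668·0.3366)/(2·(0.3668+0.3366)) = 0.4939/1.407 = 0.3511 m.
Re = ρVD_h/μ = 0.6077·8.495·0.3511/1.22e-05 = 1.485e+05.
ε/D_h = 0.00014/0.3511 = 0.000399; Haaland gives 1/√f = -1.8 log₁₀[3.95e-05+4.64e-05] = 7.319, so f = 0.01867.
ΔP = f(L/D_h)(ρV²/2) = 0.01867·3.571/0.3511·21.93 = 4.164 Pa.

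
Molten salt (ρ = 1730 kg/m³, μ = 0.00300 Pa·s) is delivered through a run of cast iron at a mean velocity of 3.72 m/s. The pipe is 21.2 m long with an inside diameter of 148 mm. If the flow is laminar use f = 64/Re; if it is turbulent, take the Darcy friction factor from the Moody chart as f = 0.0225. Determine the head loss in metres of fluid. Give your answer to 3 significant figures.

h_f ≈ 2.27 m

Reynolds number Re = ρVD/μ = 1730 · 3.72 · 0.148 / 0.003 = 3.175e+05.
Re > 4000 → turbulent; use the Moody-chart value f = 0.0225.
Darcy-Weisbach: ΔP = f(L/D)(ρV²/2) = 0.0225·(21.2/0.148)·(1730·3.72²/2) = 0.0225·143.2·1.197e+04 = 3.858e+04 Pa.
Head loss h_f = ΔP/(ρg) = 3.858e+04/(1730·9.81) = 2.27 m.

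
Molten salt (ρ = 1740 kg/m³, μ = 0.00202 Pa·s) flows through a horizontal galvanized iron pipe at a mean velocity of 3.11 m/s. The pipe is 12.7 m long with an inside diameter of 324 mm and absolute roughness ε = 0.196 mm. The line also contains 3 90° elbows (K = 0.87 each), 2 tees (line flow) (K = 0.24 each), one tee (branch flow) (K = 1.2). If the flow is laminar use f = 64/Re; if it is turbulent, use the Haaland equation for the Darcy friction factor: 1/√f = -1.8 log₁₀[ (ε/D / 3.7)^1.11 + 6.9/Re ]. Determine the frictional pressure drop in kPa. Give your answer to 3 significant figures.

Reynolds number Re = ρVD/μ = 1740 · 3.11 · 0.324 / 0.00202 = 8.68e+05.
Re > 4000 → turbulent. Relative roughness ε/D = 0.000196/0.324 = 0.000605. Haaland: 1/√f = -1.8 log₁₀[(0.000605/3.7)^1.11 + 6.9/8.68e+05] = -1.8 log₁₀[6.27e-05 + 7.95e-06] = 7.472, so f = 0.01791.
Total minor-loss coefficient ΣK = 3·0.87 + 2·0.24 + 1·1.2 = 4.29.
ΔP = [f·L/D + ΣK]·(ρV²/2) = [0.01791·12.7/0.324 + 4.29]·(1740·3.11²/2) = [0.7021 + 4.29]·8415 = 4.201e+04 Pa.
ΔP = 4.201e+04 Pa = 42.0 kPa.

ΔP ≈ 42.0 kPa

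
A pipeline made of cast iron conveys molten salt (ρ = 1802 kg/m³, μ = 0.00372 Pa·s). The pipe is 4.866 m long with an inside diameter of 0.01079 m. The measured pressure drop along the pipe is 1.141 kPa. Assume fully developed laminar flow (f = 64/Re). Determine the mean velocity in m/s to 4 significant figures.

V ≈ 0.2293 m/s

For laminar flow, f = 64/Re with Re = ρVD/μ, so Darcy-Weisbach reduces to ΔP = 32μLV/D². Solving for V: V = ΔP·D²/(32μL) = 1141·(0.01079)²/(32·0.00372·4.866) = 0.2293 m/s.
Check: Re = ρVD/μ = 1802·0.2293·0.01079/0.00372 = 1199 < 2300, so the laminar assumption holds.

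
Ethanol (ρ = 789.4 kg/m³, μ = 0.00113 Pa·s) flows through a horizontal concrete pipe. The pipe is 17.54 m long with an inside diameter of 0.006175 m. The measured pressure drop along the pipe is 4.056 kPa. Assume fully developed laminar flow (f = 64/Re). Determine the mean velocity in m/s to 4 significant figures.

V ≈ 0.2438 m/s

For laminar flow, f = 64/Re with Re = ρVD/μ, so Darcy-Weisbach reduces to ΔP = 32μLV/D². Solving for V: V = ΔP·D²/(32μL) = 4056·(0.006175)²/(32·0.00113·17.54) = 0.2438 m/s.
Check: Re = ρVD/μ = 789.4·0.2438·0.006175/0.00113 = 1052 < 2300, so the laminar assumption holds.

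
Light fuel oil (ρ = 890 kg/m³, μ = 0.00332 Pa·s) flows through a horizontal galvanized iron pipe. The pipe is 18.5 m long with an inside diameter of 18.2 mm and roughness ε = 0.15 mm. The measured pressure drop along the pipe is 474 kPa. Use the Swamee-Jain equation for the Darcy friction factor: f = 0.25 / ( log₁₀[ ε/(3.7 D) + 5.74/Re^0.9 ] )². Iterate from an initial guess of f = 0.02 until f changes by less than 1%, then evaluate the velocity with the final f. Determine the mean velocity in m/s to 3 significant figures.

Rearranging Darcy-Weisbach: V = √(2·ΔP·D/(f·L·ρ)). With ε/D = 0.00015/0.0182 = 0.00824, iterate starting from f = 0.02:
  f = 0.02 → V = √(2·4.74e+05·0.0182/(0.02·18.5·890)) = 7.238 m/s; Re = ρVD/μ = 3.532e+04; f → 0.03785
  f = 0.03785 → V = 5.262 m/s; Re = 2.567e+04; f → 0.03857
  f = 0.03857 → V = 5.212 m/s; Re = 2.543e+04; f → 0.03859
Converged (Δf/f < 1%). With the final f = 0.03859: V = √(2·4.74e+05·0.0182/(0.03859·18.5·890)) = 5.211 m/s.

V ≈ 5.21 m/s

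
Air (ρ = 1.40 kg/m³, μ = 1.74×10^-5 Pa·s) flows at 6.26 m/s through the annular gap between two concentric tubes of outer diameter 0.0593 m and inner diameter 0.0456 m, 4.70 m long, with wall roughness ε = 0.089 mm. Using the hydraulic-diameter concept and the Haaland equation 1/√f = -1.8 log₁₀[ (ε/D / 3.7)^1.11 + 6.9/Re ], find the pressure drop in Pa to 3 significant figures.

Hydraulic diameter D_h = 4A/P = D_o - D_i = 0.0593 - 0.0456 = 0.0137 m.
Re = ρVD_h/μ = 1.4·6.26·0.0137/1.74e-05 = 6900.
ε/D_h = 8.9e-05/0.0137 = 0.0065; Haaland gives 1/√f = -1.8 log₁₀[0.000874+0.001] = 4.909, so f = 0.04149.
ΔP = f(L/D_h)(ρV²/2) = 0.04149·4.7/0.0137·27.43 = 390.5 Pa.

ΔP ≈ 390 Pa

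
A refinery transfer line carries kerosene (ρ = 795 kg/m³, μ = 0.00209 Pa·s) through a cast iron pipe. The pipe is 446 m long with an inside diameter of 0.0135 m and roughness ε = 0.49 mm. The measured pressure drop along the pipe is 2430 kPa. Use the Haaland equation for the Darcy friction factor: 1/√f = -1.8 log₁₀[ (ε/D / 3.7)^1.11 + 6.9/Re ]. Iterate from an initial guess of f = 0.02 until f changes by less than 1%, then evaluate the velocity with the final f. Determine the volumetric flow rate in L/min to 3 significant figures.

Rearranging Darcy-Weisbach: V = √(2·ΔP·D/(f·L·ρ)). With ε/D = 0.00049/0.0135 = 0.0363, iterate starting from f = 0.02:
  f = 0.02 → V = √(2·2.43e+06·0.0135/(0.02·446·795)) = 3.042 m/s; Re = ρVD/μ = 1.562e+04; f → 0.06389
  f = 0.06389 → V = 1.702 m/s; Re = 8739; f → 0.06526
  f = 0.06526 → V = 1.684 m/s; Re = 8647; f → 0.06529
Converged (Δf/f < 1%). With the final f = 0.06529: V = √(2·2.43e+06·0.0135/(0.06529·446·795)) = 1.683 m/s.
Q = V·A = 1.683·(π/4·0.0135²) = 0.000241 m³/s = 14.5 L/min.

Q ≈ 14.5 L/min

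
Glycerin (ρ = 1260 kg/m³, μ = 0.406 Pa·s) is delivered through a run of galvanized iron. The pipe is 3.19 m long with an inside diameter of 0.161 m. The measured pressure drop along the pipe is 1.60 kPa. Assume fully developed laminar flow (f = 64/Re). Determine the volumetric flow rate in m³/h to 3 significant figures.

For laminar flow, f = 64/Re with Re = ρVD/μ, so Darcy-Weisbach reduces to ΔP = 32μLV/D². Solving for V: V = ΔP·D²/(32μL) = 1600·(0.161)²/(32·0.406·3.19) = 1.001 m/s.
Check: Re = ρVD/μ = 1260·1.001·0.161/0.406 = 500 < 2300, so the laminar assumption holds.
Q = V·A = 1.001·(π/4·0.161²) = 0.02037 m³/s = 73.3 m³/h.

Q ≈ 73.3 m³/h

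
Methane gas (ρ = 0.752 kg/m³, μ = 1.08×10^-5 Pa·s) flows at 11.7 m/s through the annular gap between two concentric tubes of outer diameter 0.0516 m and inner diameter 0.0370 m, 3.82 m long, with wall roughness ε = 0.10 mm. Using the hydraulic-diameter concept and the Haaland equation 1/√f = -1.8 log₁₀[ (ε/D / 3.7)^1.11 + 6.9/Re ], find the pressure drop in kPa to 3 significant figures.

ΔP ≈ 0.522 kPa

Hydraulic diameter D_h = 4A/P = D_o - D_i = 0.0516 - 0.037 = 0.0146 m.
Re = ρVD_h/μ = 0.752·11.7·0.0146/1.08e-05 = 1.189e+04.
ε/D_h = 0.0001/0.0146 = 0.00685; Haaland gives 1/√f = -1.8 log₁₀[0.000927+0.00058] = 5.08, so f = 0.03876.
ΔP = f(L/D_h)(ρV²/2) = 0.03876·3.82/0.0146·51.47 = 521.9 Pa.
ΔP = 0.522 kPa.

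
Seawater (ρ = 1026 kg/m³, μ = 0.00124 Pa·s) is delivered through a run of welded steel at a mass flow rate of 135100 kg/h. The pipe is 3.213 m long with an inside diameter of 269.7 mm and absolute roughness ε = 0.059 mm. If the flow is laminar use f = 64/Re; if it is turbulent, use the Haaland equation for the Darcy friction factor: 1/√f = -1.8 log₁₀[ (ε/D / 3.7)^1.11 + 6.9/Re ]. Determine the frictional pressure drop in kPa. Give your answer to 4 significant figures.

ṁ = 135100 kg/h = 135100/3600 = 37.53 kg/s.
A = πD²/4 = π(0.2697)²/4 = 0.05713 m²; mean velocity V = ṁ/(ρA) = 37.53/(1026 · 0.05713) = 0.6403 m/s.
Reynolds number Re = ρVD/μ = 1026 · 0.6403 · 0.2697 / 0.00124 = 1.429e+05.
Re > 4000 → turbulent. Relative roughness ε/D = 5.9e-05/0.2697 = 0.000219. Haaland: 1/√f = -1.8 log₁₀[(0.000219/3.7)^1.11 + 6.9/1.429e+05] = -1.8 log₁₀[2.03e-05 + 4.83e-05] = 7.495, so f = 0.0178.
Darcy-Weisbach: ΔP = f(L/D)(ρV²/2) = 0.0178·(3.213/0.2697)·(1026·0.6403²/2) = 0.0178·11.91·210.3 = 44.6 Pa.
ΔP = 44.6 Pa = 0.04460 kPa.

ΔP ≈ 0.04460 kPa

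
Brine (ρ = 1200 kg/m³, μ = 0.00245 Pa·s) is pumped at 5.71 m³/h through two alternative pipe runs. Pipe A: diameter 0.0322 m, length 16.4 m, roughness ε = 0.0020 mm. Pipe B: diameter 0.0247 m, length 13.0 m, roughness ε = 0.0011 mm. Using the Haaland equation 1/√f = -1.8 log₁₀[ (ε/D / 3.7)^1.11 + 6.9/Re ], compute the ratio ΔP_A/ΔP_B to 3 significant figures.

Pipe A: V = Q/A = 0.001586/0.0008143 = 1.948 m/s; Re = 3.072e+04; ε/D = 6.21e-05; Haaland → f = 0.02331; ΔP_A = f(L/D)(ρV²/2) = 2.702e+04 Pa.
Pipe B: V = Q/A = 0.001586/0.0004792 = 3.31 m/s; Re = 4.005e+04; ε/D = 4.45e-05; Haaland → f = 0.02189; ΔP_B = f(L/D)(ρV²/2) = 7.574e+04 Pa.
ΔP_A/ΔP_B = 2.702e+04/7.574e+04 = 0.357.

ΔP_A/ΔP_B ≈ 0.357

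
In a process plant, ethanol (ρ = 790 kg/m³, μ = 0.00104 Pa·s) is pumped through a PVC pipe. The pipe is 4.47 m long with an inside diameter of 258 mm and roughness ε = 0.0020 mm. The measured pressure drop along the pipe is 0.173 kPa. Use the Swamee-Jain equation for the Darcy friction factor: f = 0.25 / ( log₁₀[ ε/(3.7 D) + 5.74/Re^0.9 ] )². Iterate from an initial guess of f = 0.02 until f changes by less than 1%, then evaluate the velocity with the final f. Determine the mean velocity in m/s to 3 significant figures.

V ≈ 1.30 m/s

Rearranging Darcy-Weisbach: V = √(2·ΔP·D/(f·L·ρ)). With ε/D = 2e-06/0.258 = 7.75e-06, iterate starting from f = 0.02:
  f = 0.02 → V = √(2·173·0.258/(0.02·4.47·790)) = 1.124 m/s; Re = ρVD/μ = 2.203e+05; f → 0.01532
  f = 0.01532 → V = 1.285 m/s; Re = 2.518e+05; f → 0.01494
  f = 0.01494 → V = 1.301 m/s; Re = 2.549e+05; f → 0.01491
Converged (Δf/f < 1%). With the final f = 0.01491: V = √(2·173·0.258/(0.01491·4.47·790)) = 1.302 m/s.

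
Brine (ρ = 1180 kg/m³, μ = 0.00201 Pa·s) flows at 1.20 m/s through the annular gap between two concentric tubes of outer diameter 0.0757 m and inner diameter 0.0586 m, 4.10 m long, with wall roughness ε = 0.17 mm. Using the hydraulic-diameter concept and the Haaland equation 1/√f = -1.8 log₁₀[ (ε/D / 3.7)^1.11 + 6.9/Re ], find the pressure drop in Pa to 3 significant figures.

Hydraulic diameter D_h = 4A/P = D_o - D_i = 0.0757 - 0.0586 = 0.0171 m.
Re = ρVD_h/μ = 1180·1.2·0.0171/0.00201 = 1.205e+04.
ε/D_h = 0.00017/0.0171 = 0.00994; Haaland gives 1/√f = -1.8 log₁₀[0.0014+0.000573] = 4.868, so f = 0.04219.
ΔP = f(L/D_h)(ρV²/2) = 0.04219·4.1/0.0171·849.6 = 8595 Pa.

ΔP ≈ 8590 Pa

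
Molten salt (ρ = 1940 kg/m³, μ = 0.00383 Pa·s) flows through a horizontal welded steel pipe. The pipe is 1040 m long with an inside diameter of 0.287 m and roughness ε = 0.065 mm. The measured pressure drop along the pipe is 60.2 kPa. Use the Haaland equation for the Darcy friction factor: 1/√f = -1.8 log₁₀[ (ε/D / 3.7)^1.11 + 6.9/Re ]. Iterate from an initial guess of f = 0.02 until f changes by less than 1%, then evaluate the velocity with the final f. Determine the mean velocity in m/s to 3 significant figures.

V ≈ 0.979 m/s

Rearranging Darcy-Weisbach: V = √(2·ΔP·D/(f·L·ρ)). With ε/D = 6.5e-05/0.287 = 0.000226, iterate starting from f = 0.02:
  f = 0.02 → V = √(2·6.02e+04·0.287/(0.02·1040·1940)) = 0.9254 m/s; Re = ρVD/μ = 1.345e+05; f → 0.018
  f = 0.018 → V = 0.9754 m/s; Re = 1.418e+05; f → 0.01786
Converged (Δf/f < 1%). With the final f = 0.01786: V = √(2·6.02e+04·0.287/(0.01786·1040·1940)) = 0.9792 m/s.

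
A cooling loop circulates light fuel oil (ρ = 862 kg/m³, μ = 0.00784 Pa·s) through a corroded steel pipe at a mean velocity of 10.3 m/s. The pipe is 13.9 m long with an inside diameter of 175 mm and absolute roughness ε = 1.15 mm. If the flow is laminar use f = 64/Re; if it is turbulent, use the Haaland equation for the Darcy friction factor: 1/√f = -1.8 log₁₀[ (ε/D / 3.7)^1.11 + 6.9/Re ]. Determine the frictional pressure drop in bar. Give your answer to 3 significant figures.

Reynolds number Re = ρVD/μ = 862 · 10.3 · 0.175 / 0.00784 = 1.982e+05.
Re > 4000 → turbulent. Relative roughness ε/D = 0.00115/0.175 = 0.00657. Haaland: 1/√f = -1.8 log₁₀[(0.00657/3.7)^1.11 + 6.9/1.982e+05] = -1.8 log₁₀[0.000885 + 3.48e-05] = 5.465, so f = 0.03348.
Darcy-Weisbach: ΔP = f(L/D)(ρV²/2) = 0.03348·(13.9/0.175)·(862·10.3²/2) = 0.03348·79.43·4.572e+04 = 1.216e+05 Pa.
ΔP = 1.216e+05 Pa = 1.22 bar.

ΔP ≈ 1.22 bar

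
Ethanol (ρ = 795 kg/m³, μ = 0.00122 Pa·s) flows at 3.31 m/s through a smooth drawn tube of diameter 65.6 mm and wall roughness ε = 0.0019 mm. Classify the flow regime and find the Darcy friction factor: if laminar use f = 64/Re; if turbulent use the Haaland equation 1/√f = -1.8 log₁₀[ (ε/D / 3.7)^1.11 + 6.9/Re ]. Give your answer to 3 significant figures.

Re = ρVD/μ = 795·3.31·0.0656/0.00122 = 1.415e+05.
Re > 4000 → turbulent. ε/D = 1.9e-06/0.0656 = 2.9e-05; Haaland: 1/√f = -1.8 log₁₀[2.15e-06 + 4.88e-05] = 7.728, so f = 0.01675.

f ≈ 0.0167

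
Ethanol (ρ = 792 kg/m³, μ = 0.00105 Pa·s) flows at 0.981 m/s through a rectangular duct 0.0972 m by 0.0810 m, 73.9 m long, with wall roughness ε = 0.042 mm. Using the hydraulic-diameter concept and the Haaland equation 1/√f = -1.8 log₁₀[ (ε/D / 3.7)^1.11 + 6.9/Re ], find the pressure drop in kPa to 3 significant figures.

Hydraulic diameter D_h = 4A/P = 4·(0.0972·0.081)/(2·(0.0972+0.081)) = 0.03149/0.3564 = 0.08836 m.
Re = ρVD_h/μ = 792·0.981·0.08836/0.00105 = 6.539e+04.
ε/D_h = 4.2e-05/0.08836 = 0.000475; Haaland gives 1/√f = -1.8 log₁₀[4.79e-05+0.000106] = 6.865, so f = 0.02122.
ΔP = f(L/D_h)(ρV²/2) = 0.02122·73.9/0.08836·381.1 = 6762 Pa.
ΔP = 6.76 kPa.

ΔP ≈ 6.76 kPa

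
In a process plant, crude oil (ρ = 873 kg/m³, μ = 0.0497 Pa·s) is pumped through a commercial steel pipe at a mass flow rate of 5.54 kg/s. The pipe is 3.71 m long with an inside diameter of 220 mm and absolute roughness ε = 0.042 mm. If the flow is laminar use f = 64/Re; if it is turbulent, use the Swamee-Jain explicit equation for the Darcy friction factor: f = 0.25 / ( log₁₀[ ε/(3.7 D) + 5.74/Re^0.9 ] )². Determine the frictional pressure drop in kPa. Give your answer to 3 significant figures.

A = πD²/4 = π(0.22)²/4 = 0.03801 m²; mean velocity V = ṁ/(ρA) = 5.54/(873 · 0.03801) = 0.1669 m/s.
Reynolds number Re = ρVD/μ = 873 · 0.1669 · 0.22 / 0.0497 = 645.1.
Re < 2300 → laminar flow, so f = 64/Re = 64/645.1 = 0.09921 (the turbulent correlation is not needed).
Darcy-Weisbach: ΔP = f(L/D)(ρV²/2) = 0.09921·(3.71/0.22)·(873·0.1669²/2) = 0.09921·16.86·12.16 = 20.35 Pa.
ΔP = 20.35 Pa = 0.0204 kPa.

ΔP ≈ 0.0204 kPa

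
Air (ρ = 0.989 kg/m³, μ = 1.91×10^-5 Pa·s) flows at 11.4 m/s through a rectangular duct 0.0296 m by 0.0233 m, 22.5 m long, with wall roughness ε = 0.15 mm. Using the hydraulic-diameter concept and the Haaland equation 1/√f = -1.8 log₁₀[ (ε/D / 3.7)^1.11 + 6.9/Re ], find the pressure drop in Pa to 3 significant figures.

ΔP ≈ 2010 Pa

Hydraulic diameter D_h = 4A/P = 4·(0.0296·0.0233)/(2·(0.0296+0.0233)) = 0.002759/0.1058 = 0.02607 m.
Re = ρVD_h/μ = 0.989·11.4·0.02607/1.91e-05 = 1.539e+04.
ε/D_h = 0.00015/0.02607 = 0.00575; Haaland gives 1/√f = -1.8 log₁₀[0.000763+0.000448] = 5.25, so f = 0.03628.
ΔP = f(L/D_h)(ρV²/2) = 0.03628·22.5/0.02607·64.27 = 2012 Pa.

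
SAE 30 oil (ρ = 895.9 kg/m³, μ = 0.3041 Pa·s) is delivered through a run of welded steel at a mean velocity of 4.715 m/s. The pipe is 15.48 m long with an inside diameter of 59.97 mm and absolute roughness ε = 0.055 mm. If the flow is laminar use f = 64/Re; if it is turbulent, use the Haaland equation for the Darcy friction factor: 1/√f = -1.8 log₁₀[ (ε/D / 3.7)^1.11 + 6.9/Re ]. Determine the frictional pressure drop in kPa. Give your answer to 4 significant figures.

ΔP ≈ 197.5 kPa

Reynolds number Re = ρVD/μ = 895.9 · 4.715 · 0.05997 / 0.304 = 833.
Re < 2300 → laminar flow, so f = 64/Re = 64/833 = 0.07683 (the turbulent correlation is not needed).
Darcy-Weisbach: ΔP = f(L/D)(ρV²/2) = 0.07683·(15.48/0.05997)·(895.9·4.715²/2) = 0.07683·258.1·9958 = 1.975e+05 Pa.
ΔP = 1.975e+05 Pa = 197.5 kPa.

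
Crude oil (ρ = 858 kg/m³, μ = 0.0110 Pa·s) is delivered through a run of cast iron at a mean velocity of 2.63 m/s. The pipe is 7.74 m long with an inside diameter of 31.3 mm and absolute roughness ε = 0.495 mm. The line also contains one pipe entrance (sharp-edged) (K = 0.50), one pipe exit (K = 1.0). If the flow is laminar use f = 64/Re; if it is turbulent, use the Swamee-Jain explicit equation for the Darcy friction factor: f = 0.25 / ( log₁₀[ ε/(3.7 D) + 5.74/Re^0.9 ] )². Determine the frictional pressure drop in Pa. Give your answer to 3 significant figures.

ΔP ≈ 42600 Pa

Reynolds number Re = ρVD/μ = 858 · 2.63 · 0.0313 / 0.011 = 6421.
Re > 4000 → turbulent. Relative roughness ε/D = 0.000495/0.0313 = 0.0158. Swamee-Jain: f = 0.25/(log₁₀[0.0158/3.7 + 5.74/6421^0.9])² = 0.25/(log₁₀[0.00427 + 0.00215])² = 0.25/(-2.192)² = 0.05202.
Total minor-loss coefficient ΣK = 1·0.5 + 1·1 = 1.5.
ΔP = [f·L/D + ΣK]·(ρV²/2) = [0.05202·7.74/0.0313 + 1.5]·(858·2.63²/2) = [12.86 + 1.5]·2967 = 4.262e+04 Pa.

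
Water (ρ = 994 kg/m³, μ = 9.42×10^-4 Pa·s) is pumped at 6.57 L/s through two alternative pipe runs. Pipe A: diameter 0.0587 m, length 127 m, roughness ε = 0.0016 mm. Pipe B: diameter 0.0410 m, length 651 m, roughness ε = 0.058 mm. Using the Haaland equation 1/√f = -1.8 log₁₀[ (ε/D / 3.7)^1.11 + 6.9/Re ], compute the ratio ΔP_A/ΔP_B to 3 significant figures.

Pipe A: V = Q/A = 0.00657/0.002706 = 2.428 m/s; Re = 1.504e+05; ε/D = 2.73e-05; Haaland → f = 0.01654; ΔP_A = f(L/D)(ρV²/2) = 1.048e+05 Pa.
Pipe B: V = Q/A = 0.00657/0.00132 = 4.976 m/s; Re = 2.153e+05; ε/D = 0.00141; Haaland → f = 0.02237; ΔP_B = f(L/D)(ρV²/2) = 4.371e+06 Pa.
ΔP_A/ΔP_B = 1.048e+05/4.371e+06 = 0.0240.

ΔP_A/ΔP_B ≈ 0.0240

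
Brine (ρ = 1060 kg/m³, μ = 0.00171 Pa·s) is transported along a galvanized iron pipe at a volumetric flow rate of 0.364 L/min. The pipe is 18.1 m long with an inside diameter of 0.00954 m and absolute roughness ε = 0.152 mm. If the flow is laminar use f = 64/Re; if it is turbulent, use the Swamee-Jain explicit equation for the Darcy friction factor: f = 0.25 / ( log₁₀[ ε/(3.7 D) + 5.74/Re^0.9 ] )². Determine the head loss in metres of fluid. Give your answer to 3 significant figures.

h_f ≈ 0.0888 m

Q = 0.364 L/min = 0.364/60000 = 6.067e-06 m³/s.
Cross-sectional area A = πD²/4 = π(0.00954)²/4 = 7.148e-05 m²; mean velocity V = Q/A = 6.067e-06/7.148e-05 = 0.08487 m/s.
Reynolds number Re = ρVD/μ = 1060 · 0.08487 · 0.00954 / 0.00171 = 501.9.
Re < 2300 → laminar flow, so f = 64/Re = 64/501.9 = 0.1275 (the turbulent correlation is not needed).
Darcy-Weisbach: ΔP = f(L/D)(ρV²/2) = 0.1275·(18.1/0.00954)·(1060·0.08487²/2) = 0.1275·1897·3.818 = 923.6 Pa.
Head loss h_f = ΔP/(ρg) = 923.6/(1060·9.81) = 0.0888 m.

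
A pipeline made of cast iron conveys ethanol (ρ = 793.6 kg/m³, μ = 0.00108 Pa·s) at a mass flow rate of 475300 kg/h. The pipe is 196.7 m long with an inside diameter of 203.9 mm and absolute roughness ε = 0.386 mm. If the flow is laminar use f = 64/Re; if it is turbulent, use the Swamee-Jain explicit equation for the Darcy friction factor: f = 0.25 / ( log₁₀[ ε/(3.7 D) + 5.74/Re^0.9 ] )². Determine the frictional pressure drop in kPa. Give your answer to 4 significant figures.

ṁ = 475300 kg/h = 475300/3600 = 132 kg/s.
A = πD²/4 = π(0.2039)²/4 = 0.03265 m²; mean velocity V = ṁ/(ρA) = 132/(793.6 · 0.03265) = 5.095 m/s.
Reynolds number Re = ρVD/μ = 793.6 · 5.095 · 0.2039 / 0.00108 = 7.634e+05.
Re > 4000 → turbulent. Relative roughness ε/D = 0.000386/0.2039 = 0.00189. Swamee-Jain: f = 0.25/(log₁₀[0.00189/3.7 + 5.74/7.634e+05^0.9])² = 0.25/(log₁₀[0.000512 + 2.91e-05])² = 0.25/(-3.267)² = 0.02342.
Darcy-Weisbach: ΔP = f(L/D)(ρV²/2) = 0.02342·(196.7/0.2039)·(793.6·5.095²/2) = 0.02342·964.7·1.03e+04 = 2.327e+05 Pa.
ΔP = 2.327e+05 Pa = 232.7 kPa.

ΔP ≈ 232.7 kPa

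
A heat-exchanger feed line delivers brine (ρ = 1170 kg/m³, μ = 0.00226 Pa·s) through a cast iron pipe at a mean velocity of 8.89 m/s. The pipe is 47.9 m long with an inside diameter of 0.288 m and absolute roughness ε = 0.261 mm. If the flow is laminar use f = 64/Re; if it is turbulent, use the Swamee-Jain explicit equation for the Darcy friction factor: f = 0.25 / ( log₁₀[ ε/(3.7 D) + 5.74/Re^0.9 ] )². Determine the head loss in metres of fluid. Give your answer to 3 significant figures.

h_f ≈ 13.1 m

Reynolds number Re = ρVD/μ = 1170 · 8.89 · 0.288 / 0.00226 = 1.325e+06.
Re > 4000 → turbulent. Relative roughness ε/D = 0.000261/0.288 = 0.000906. Swamee-Jain: f = 0.25/(log₁₀[0.000906/3.7 + 5.74/1.325e+06^0.9])² = 0.25/(log₁₀[0.000245 + 1.77e-05])² = 0.25/(-3.581)² = 0.0195.
Darcy-Weisbach: ΔP = f(L/D)(ρV²/2) = 0.0195·(47.9/0.288)·(1170·8.89²/2) = 0.0195·166.3·4.623e+04 = 1.499e+05 Pa.
Head loss h_f = ΔP/(ρg) = 1.499e+05/(1170·9.81) = 13.1 m.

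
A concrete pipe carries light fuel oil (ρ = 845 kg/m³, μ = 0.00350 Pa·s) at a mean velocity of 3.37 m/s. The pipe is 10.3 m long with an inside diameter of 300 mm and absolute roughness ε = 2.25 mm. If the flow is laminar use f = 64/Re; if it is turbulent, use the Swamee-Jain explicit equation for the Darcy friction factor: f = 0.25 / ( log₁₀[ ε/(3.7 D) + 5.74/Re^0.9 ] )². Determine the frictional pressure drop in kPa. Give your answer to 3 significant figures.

ΔP ≈ 5.75 kPa

Reynolds number Re = ρVD/μ = 845 · 3.37 · 0.3 / 0.0035 = 2.441e+05.
Re > 4000 → turbulent. Relative roughness ε/D = 0.00225/0.3 = 0.0075. Swamee-Jain: f = 0.25/(log₁₀[0.0075/3.7 + 5.74/2.441e+05^0.9])² = 0.25/(log₁₀[0.00203 + 8.13e-05])² = 0.25/(-2.676)² = 0.03491.
Darcy-Weisbach: ΔP = f(L/D)(ρV²/2) = 0.03491·(10.3/0.3)·(845·3.37²/2) = 0.03491·34.33·4798 = 5751 Pa.
ΔP = 5751 Pa = 5.75 kPa.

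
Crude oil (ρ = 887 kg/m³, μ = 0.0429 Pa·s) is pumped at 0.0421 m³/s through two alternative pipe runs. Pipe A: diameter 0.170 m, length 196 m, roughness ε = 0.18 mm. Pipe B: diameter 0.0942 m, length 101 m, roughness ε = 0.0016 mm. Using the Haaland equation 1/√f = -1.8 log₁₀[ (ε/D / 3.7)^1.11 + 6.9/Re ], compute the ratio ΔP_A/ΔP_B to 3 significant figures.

Pipe A: V = Q/A = 0.0421/0.0227 = 1.855 m/s; Re = 6519; ε/D = 0.00106; Haaland → f = 0.03595; ΔP_A = f(L/D)(ρV²/2) = 6.324e+04 Pa.
Pipe B: V = Q/A = 0.0421/0.006969 = 6.041 m/s; Re = 1.177e+04; ε/D = 1.7e-05; Haaland → f = 0.02957; ΔP_B = f(L/D)(ρV²/2) = 5.13e+05 Pa.
ΔP_A/ΔP_B = 6.324e+04/5.13e+05 = 0.123.

ΔP_A/ΔP_B ≈ 0.123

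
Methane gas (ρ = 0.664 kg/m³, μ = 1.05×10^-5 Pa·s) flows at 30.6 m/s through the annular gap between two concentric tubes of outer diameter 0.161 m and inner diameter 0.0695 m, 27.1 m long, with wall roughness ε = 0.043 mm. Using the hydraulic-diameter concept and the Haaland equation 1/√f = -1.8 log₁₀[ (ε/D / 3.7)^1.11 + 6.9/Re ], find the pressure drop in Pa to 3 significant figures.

ΔP ≈ 1720 Pa

Hydraulic diameter D_h = 4A/P = D_o - D_i = 0.161 - 0.0695 = 0.0915 m.
Re = ρVD_h/μ = 0.664·30.6·0.0915/1.05e-05 = 1.771e+05.
ε/D_h = 4.3e-05/0.0915 = 0.00047; Haaland gives 1/√f = -1.8 log₁₀[4.73e-05+3.9e-05] = 7.315, so f = 0.01869.
ΔP = f(L/D_h)(ρV²/2) = 0.01869·27.1/0.0915·310.9 = 1721 Pa.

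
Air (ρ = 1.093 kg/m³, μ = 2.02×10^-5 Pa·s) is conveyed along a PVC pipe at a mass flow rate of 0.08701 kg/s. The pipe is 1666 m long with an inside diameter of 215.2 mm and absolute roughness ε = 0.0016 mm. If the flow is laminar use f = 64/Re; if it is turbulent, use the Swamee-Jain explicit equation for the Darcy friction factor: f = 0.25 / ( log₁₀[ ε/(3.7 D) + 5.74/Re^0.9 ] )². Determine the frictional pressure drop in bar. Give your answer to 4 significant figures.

ΔP ≈ 0.004931 bar

A = πD²/4 = π(0.2152)²/4 = 0.03637 m²; mean velocity V = ṁ/(ρA) = 0.08701/(1.093 · 0.03637) = 2.189 m/s.
Reynolds number Re = ρVD/μ = 1.093 · 2.189 · 0.2152 / 2.02e-05 = 2.549e+04.
Re > 4000 → turbulent. Relative roughness ε/D = 1.6e-06/0.2152 = 7.43e-06. Swamee-Jain: f = 0.25/(log₁₀[7.43e-06/3.7 + 5.74/2.549e+04^0.9])² = 0.25/(log₁₀[2.01e-06 + 0.000621])² = 0.25/(-3.205)² = 0.02433.
Darcy-Weisbach: ΔP = f(L/D)(ρV²/2) = 0.02433·(1666/0.2152)·(1.093·2.189²/2) = 0.02433·7742·2.618 = 493.1 Pa.
ΔP = 493.1 Pa = 0.004931 bar.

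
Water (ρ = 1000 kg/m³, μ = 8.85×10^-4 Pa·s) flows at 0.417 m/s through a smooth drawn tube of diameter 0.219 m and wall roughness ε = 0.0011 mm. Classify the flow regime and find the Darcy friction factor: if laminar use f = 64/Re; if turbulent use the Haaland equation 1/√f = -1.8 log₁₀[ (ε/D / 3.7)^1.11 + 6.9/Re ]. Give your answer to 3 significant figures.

f ≈ 0.0177

Re = ρVD/μ = 1000·0.417·0.219/0.000885 = 1.032e+05.
Re > 4000 → turbulent. ε/D = 1.1e-06/0.219 = 5.02e-06; Haaland: 1/√f = -1.8 log₁₀[3.07e-07 + 6.69e-05] = 7.511, so f = 0.01773.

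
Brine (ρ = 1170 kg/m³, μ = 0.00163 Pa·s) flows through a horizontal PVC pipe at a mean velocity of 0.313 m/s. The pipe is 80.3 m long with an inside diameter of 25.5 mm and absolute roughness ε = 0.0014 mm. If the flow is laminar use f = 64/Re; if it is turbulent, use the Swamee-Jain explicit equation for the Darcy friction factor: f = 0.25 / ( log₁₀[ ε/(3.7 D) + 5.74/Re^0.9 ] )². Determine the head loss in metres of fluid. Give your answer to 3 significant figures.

h_f ≈ 0.572 m

Reynolds number Re = ρVD/μ = 1170 · 0.313 · 0.0255 / 0.00163 = 5729.
Re > 4000 → turbulent. Relative roughness ε/D = 1.4e-06/0.0255 = 5.49e-05. Swamee-Jain: f = 0.25/(log₁₀[5.49e-05/3.7 + 5.74/5729^0.9])² = 0.25/(log₁₀[1.48e-05 + 0.00238])² = 0.25/(-2.621)² = 0.0364.
Darcy-Weisbach: ΔP = f(L/D)(ρV²/2) = 0.0364·(80.3/0.0255)·(1170·0.313²/2) = 0.0364·3149·57.31 = 6570 Pa.
Head loss h_f = ΔP/(ρg) = 6570/(1170·9.81) = 0.572 m.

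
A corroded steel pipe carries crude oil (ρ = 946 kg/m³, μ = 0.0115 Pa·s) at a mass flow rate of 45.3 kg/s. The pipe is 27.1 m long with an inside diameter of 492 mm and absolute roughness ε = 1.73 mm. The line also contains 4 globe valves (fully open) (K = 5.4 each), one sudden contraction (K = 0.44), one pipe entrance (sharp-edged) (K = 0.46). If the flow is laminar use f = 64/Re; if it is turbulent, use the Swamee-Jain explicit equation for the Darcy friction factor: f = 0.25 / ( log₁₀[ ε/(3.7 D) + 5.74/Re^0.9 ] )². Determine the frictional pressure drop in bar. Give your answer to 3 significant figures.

A = πD²/4 = π(0.492)²/4 = 0.1901 m²; mean velocity V = ṁ/(ρA) = 45.3/(946 · 0.1901) = 0.2519 m/s.
Reynolds number Re = ρVD/μ = 946 · 0.2519 · 0.492 / 0.0115 = 1.019e+04.
Re > 4000 → turbulent. Relative roughness ε/D = 0.00173/0.492 = 0.00352. Swamee-Jain: f = 0.25/(log₁₀[0.00352/3.7 + 5.74/1.019e+04^0.9])² = 0.25/(log₁₀[0.00095 + 0.00142])² = 0.25/(-2.626)² = 0.03626.
Total minor-loss coefficient ΣK = 4·5.4 + 1·0.44 + 1·0.46 = 22.5.
ΔP = [f·L/D + ΣK]·(ρV²/2) = [0.03626·27.1/0.492 + 22.5]·(946·0.2519²/2) = [1.997 + 22.5]·30.01 = 735.1 Pa.
ΔP = 735.1 Pa = 0.00735 bar.

ΔP ≈ 0.00735 bar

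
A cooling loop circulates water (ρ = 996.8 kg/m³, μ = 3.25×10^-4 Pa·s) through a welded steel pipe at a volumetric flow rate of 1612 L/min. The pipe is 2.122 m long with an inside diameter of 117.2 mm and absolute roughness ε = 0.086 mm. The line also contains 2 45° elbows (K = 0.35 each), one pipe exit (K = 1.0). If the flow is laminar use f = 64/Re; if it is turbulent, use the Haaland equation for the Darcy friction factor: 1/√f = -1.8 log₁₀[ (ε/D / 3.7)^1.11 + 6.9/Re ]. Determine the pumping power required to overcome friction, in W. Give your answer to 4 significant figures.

P ≈ 169.2 W

Q = 1612 L/min = 1612/60000 = 0.02687 m³/s.
Cross-sectional area A = πD²/4 = π(0.1172)²/4 = 0.01079 m²; mean velocity V = Q/A = 0.02687/0.01079 = 2.49 m/s.
Reynolds number Re = ρVD/μ = 996.8 · 2.49 · 0.1172 / 0.000325 = 8.952e+05.
Re > 4000 → turbulent. Relative roughness ε/D = 8.6e-05/0.1172 = 0.000734. Haaland: 1/√f = -1.8 log₁₀[(0.000734/3.7)^1.11 + 6.9/8.952e+05] = -1.8 log₁₀[7.76e-05 + 7.71e-06] = 7.324, so f = 0.01864.
Total minor-loss coefficient ΣK = 2·0.35 + 1·1 = 1.7.
ΔP = [f·L/D + ΣK]·(ρV²/2) = [0.01864·2.122/0.1172 + 1.7]·(996.8·2.49²/2) = [0.3375 + 1.7]·3091 = 6298 Pa.
Pumping power P = QΔP = 0.02687·6298 = 169.21 W = 169.2 W.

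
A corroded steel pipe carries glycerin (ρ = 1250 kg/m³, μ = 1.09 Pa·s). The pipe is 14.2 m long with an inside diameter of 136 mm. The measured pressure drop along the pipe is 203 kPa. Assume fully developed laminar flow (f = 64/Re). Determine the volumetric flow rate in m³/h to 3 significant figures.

For laminar flow, f = 64/Re with Re = ρVD/μ, so Darcy-Weisbach reduces to ΔP = 32μLV/D². Solving for V: V = ΔP·D²/(32μL) = 2.03e+05·(0.136)²/(32·1.09·14.2) = 7.581 m/s.
Check: Re = ρVD/μ = 1250·7.581·0.136/1.09 = 1182 < 2300, so the laminar assumption holds.
Q = V·A = 7.581·(π/4·0.136²) = 0.1101 m³/s = 396 m³/h.

Q ≈ 396 m³/h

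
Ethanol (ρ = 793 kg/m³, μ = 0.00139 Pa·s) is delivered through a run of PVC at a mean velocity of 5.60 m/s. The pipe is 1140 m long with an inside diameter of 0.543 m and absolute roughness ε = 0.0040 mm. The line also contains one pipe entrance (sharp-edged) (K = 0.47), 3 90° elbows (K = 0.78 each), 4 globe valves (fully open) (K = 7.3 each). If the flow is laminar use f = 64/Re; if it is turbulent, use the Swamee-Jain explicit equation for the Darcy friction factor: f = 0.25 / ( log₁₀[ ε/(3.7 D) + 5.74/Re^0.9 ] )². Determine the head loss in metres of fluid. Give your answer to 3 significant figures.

h_f ≈ 87.6 m

Reynolds number Re = ρVD/μ = 793 · 5.6 · 0.543 / 0.00139 = 1.735e+06.
Re > 4000 → turbulent. Relative roughness ε/D = 4e-06/0.543 = 7.37e-06. Swamee-Jain: f = 0.25/(log₁₀[7.37e-06/3.7 + 5.74/1.735e+06^0.9])² = 0.25/(log₁₀[1.99e-06 + 1.39e-05])² = 0.25/(-4.798)² = 0.01086.
Total minor-loss coefficient ΣK = 1·0.47 + 3·0.78 + 4·7.3 = 32.
ΔP = [f·L/D + ΣK]·(ρV²/2) = [0.01086·1140/0.543 + 32]·(793·5.6²/2) = [22.8 + 32]·1.243e+04 = 6.815e+05 Pa.
Head loss h_f = ΔP/(ρg) = 6.815e+05/(793·9.81) = 87.6 m.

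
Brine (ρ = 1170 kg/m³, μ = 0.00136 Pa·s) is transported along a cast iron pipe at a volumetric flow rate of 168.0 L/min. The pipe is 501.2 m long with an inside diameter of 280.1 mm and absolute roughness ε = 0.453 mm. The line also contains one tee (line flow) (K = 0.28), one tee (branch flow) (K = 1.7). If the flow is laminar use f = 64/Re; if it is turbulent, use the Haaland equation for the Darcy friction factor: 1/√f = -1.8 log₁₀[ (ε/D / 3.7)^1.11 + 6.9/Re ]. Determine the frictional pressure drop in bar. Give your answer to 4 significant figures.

ΔP ≈ 7.236×10^-4 bar

Q = 168.0 L/min = 168.0/60000 = 0.0028 m³/s.
Cross-sectional area A = πD²/4 = π(0.2801)²/4 = 0.06162 m²; mean velocity V = Q/A = 0.0028/0.06162 = 0.04544 m/s.
Reynolds number Re = ρVD/μ = 1170 · 0.04544 · 0.2801 / 0.00136 = 1.095e+04.
Re > 4000 → turbulent. Relative roughness ε/D = 0.000453/0.2801 = 0.00162. Haaland: 1/√f = -1.8 log₁₀[(0.00162/3.7)^1.11 + 6.9/1.095e+04] = -1.8 log₁₀[0.000187 + 0.00063] = 5.558, so f = 0.03237.
Total minor-loss coefficient ΣK = 1·0.28 + 1·1.7 = 1.98.
ΔP = [f·L/D + ΣK]·(ρV²/2) = [0.03237·501.2/0.2801 + 1.98]·(1170·0.04544²/2) = [57.92 + 1.98]·1.208 = 72.36 Pa.
ΔP = 72.36 Pa = 7.236×10^-4 bar.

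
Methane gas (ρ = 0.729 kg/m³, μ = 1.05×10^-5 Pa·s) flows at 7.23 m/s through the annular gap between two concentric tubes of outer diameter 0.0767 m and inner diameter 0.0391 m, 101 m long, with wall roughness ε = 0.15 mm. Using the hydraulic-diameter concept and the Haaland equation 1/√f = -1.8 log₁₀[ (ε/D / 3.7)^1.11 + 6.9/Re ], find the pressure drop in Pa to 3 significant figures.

Hydraulic diameter D_h = 4A/P = D_o - D_i = 0.0767 - 0.0391 = 0.0376 m.
Re = ρVD_h/μ = 0.729·7.23·0.0376/1.05e-05 = 1.887e+04.
ε/D_h = 0.00015/0.0376 = 0.00399; Haaland gives 1/√f = -1.8 log₁₀[0.000509+0.000366] = 5.505, so f = 0.033.
ΔP = f(L/D_h)(ρV²/2) = 0.033·101/0.0376·19.05 = 1689 Pa.

ΔP ≈ 1690 Pa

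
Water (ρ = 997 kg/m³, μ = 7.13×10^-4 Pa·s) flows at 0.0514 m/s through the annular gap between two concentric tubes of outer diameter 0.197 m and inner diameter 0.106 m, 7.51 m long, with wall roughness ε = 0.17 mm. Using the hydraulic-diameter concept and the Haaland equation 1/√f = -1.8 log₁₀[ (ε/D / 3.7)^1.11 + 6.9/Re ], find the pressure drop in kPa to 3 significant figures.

Hydraulic diameter D_h = 4A/P = D_o - D_i = 0.197 - 0.106 = 0.091 m.
Re = ρVD_h/μ = 997·0.0514·0.091/0.000713 = 6540.
ε/D_h = 0.00017/0.091 = 0.00187; Haaland gives 1/√f = -1.8 log₁₀[0.000219+0.00105] = 5.211, so f = 0.03683.
ΔP = f(L/D_h)(ρV²/2) = 0.03683·7.51/0.091·1.317 = 4.003 Pa.
ΔP = 0.00400 kPa.

ΔP ≈ 0.00400 kPa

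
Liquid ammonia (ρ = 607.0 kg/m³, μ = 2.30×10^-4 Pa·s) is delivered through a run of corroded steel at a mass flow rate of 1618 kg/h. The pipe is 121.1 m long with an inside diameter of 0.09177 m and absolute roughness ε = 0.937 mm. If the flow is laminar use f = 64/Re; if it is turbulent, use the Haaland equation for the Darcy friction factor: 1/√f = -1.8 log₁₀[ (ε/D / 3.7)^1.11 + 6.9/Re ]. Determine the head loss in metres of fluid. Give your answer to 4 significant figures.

ṁ = 1618 kg/h = 1618/3600 = 0.4494 kg/s.
A = πD²/4 = π(0.09177)²/4 = 0.006614 m²; mean velocity V = ṁ/(ρA) = 0.4494/(607 · 0.006614) = 0.1119 m/s.
Reynolds number Re = ρVD/μ = 607 · 0.1119 · 0.09177 / 0.00023 = 2.711e+04.
Re > 4000 → turbulent. Relative roughness ε/D = 0.000937/0.09177 = 0.0102. Haaland: 1/√f = -1.8 log₁₀[(0.0102/3.7)^1.11 + 6.9/2.711e+04] = -1.8 log₁₀[0.00144 + 0.000255] = 4.986, so f = 0.04022.
Darcy-Weisbach: ΔP = f(L/D)(ρV²/2) = 0.04022·(121.1/0.09177)·(607·0.1119²/2) = 0.04022·1320·3.803 = 201.9 Pa.
Head loss h_f = ΔP/(ρg) = 201.9/(607·9.81) = 0.03390 m.

h_f ≈ 0.03390 m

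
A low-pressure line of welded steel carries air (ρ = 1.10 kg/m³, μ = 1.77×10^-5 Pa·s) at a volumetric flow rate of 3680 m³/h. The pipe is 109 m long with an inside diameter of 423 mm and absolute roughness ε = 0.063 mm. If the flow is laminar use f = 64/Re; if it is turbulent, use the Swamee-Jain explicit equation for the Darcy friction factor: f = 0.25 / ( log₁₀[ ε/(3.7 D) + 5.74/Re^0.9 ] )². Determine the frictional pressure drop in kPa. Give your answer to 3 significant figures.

ΔP ≈ 0.127 kPa

Q = 3680 m³/h = 3680/3600 = 1.022 m³/s.
Cross-sectional area A = πD²/4 = π(0.423)²/4 = 0.1405 m²; mean velocity V = Q/A = 1.022/0.1405 = 7.274 m/s.
Reynolds number Re = ρVD/μ = 1.1 · 7.274 · 0.423 / 1.77e-05 = 1.912e+05.
Re > 4000 → turbulent. Relative roughness ε/D = 6.3e-05/0.423 = 0.000149. Swamee-Jain: f = 0.25/(log₁₀[0.000149/3.7 + 5.74/1.912e+05^0.9])² = 0.25/(log₁₀[4.03e-05 + 0.000101])² = 0.25/(-3.849)² = 0.01687.
Darcy-Weisbach: ΔP = f(L/D)(ρV²/2) = 0.01687·(109/0.423)·(1.1·7.274²/2) = 0.01687·257.7·29.1 = 126.5 Pa.
ΔP = 126.5 Pa = 0.127 kPa.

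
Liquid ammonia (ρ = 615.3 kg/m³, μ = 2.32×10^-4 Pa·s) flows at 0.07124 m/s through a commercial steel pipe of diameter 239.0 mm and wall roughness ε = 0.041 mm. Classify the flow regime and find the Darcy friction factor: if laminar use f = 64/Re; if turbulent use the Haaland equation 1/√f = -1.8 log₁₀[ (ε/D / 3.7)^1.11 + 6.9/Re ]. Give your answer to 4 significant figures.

f ≈ 0.02167

Re = ρVD/μ = 615.3·0.07124·0.239/0.000232 = 4.516e+04.
Re > 4000 → turbulent. ε/D = 4.1e-05/0.239 = 0.000172; Haaland: 1/√f = -1.8 log₁₀[1.55e-05 + 0.000153] = 6.793, so f = 0.02167.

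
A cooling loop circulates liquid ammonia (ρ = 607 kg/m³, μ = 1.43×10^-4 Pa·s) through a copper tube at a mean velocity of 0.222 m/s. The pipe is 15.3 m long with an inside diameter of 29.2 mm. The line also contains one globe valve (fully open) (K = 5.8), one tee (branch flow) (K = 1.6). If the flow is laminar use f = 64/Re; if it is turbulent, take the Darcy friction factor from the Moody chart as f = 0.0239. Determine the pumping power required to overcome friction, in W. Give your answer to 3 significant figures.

P ≈ 0.0443 W

Reynolds number Re = ρVD/μ = 607 · 0.222 · 0.0292 / 0.000143 = 2.752e+04.
Re > 4000 → turbulent; use the Moody-chart value f = 0.0239.
Total minor-loss coefficient ΣK = 1·5.8 + 1·1.6 = 7.4.
ΔP = [f·L/D + ΣK]·(ρV²/2) = [0.0239·15.3/0.0292 + 7.4]·(607·0.222²/2) = [12.52 + 7.4]·14.96 = 298 Pa.
Q = V·A = 0.222·0.0006697 = 0.0001487 m³/s.
Pumping power P = QΔP = 0.0001487·298 = 0.04430 W = 0.0443 W.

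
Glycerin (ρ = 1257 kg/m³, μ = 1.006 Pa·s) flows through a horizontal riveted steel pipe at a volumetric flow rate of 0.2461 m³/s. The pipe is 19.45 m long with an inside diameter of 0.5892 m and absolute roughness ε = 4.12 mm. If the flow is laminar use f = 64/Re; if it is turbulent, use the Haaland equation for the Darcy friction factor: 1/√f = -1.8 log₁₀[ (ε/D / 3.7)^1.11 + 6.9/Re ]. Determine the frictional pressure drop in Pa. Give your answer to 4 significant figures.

Cross-sectional area A = πD²/4 = π(0.5892)²/4 = 0.2727 m²; mean velocity V = Q/A = 0.2461/0.2727 = 0.9026 m/s.
Reynolds number Re = ρVD/μ = 1257 · 0.9026 · 0.5892 / 1.01 = 664.5.
Re < 2300 → laminar flow, so f = 64/Re = 64/664.5 = 0.09631 (the turbulent correlation is not needed).
Darcy-Weisbach: ΔP = f(L/D)(ρV²/2) = 0.09631·(19.45/0.5892)·(1257·0.9026²/2) = 0.09631·33.01·512 = 1628 Pa.

ΔP ≈ 1628 Pa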